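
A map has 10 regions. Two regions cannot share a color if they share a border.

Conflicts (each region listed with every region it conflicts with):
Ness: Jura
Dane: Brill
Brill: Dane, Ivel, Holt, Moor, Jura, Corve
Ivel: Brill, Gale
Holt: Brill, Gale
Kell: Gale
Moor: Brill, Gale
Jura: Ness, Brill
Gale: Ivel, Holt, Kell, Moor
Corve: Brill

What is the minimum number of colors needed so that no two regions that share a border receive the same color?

2

Dane and Brill conflict, so at least 2 colors are needed.
2 colors suffice: color 1 → {Ness, Brill, Gale}; color 2 → {Dane, Ivel, Holt, Kell, Moor, Jura, Corve}. No two conflicting regions share a color.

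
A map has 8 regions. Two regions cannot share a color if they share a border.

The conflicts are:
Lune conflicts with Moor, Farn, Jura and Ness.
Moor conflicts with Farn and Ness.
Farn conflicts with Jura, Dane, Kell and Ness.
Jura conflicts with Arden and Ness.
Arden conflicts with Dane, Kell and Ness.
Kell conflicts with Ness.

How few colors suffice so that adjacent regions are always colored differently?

4

Lune, Farn, Jura, Ness are mutually in conflict, so at least 4 colors are needed.
4 colors suffice: color 1 → {Farn, Arden}; color 2 → {Dane, Ness}; color 3 → {Lune, Kell}; color 4 → {Moor, Jura}. Each listed conflict is separated.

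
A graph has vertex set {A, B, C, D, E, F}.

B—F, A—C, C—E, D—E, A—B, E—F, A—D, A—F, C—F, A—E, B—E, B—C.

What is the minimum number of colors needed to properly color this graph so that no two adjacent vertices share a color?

5

A, B, C, E, F form a clique, so at least 5 colors are needed.
A valid assignment using 5 colors: A=2, B=3, C=4, D=3, E=1, F=5. Every edge joins two different colors.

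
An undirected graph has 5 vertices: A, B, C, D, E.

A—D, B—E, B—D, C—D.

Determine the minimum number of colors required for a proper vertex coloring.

2

B and E are adjacent, so at least 2 colors are needed.
2 colors suffice: color 1 → {D, E}; color 2 → {A, B, C}. Every edge joins two different colors.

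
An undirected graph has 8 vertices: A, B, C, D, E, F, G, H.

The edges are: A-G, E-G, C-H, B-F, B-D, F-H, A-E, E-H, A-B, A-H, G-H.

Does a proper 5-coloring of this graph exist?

Yes

The chromatic number is 4. A, E, G, H form a clique, so at least 4 colors are needed.
4 colors suffice: color red → {B, H}; color blue → {A, C, D, F}; color green → {G}; color yellow → {E}.
Since 5 ≥ 4, a proper 5-coloring certainly exists.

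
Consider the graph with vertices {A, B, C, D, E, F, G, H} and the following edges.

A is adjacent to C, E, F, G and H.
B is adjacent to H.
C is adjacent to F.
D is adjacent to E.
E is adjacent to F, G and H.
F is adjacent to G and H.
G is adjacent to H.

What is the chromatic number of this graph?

A, E, F, G, H are mutually adjacent (a clique of size 5), so at least 5 colors are needed.
5 colors suffice: A=1, B=1, C=2, D=1, E=2, F=4, G=5, H=3. Each edge has distinct colors on its endpoints.

5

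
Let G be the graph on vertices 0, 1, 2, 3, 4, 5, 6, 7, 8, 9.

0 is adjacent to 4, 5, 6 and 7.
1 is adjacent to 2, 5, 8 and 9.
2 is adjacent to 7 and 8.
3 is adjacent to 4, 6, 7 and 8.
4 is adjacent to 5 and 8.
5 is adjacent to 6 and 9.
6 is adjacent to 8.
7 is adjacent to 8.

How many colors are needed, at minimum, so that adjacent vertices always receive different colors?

3

2, 7, 8 are mutually adjacent, so at least 3 colors are needed.
3 colors suffice: 0=c, 1=b, 2=c, 3=c, 4=b, 5=a, 6=b, 7=b, 8=a, 9=c. Every edge joins two different colors.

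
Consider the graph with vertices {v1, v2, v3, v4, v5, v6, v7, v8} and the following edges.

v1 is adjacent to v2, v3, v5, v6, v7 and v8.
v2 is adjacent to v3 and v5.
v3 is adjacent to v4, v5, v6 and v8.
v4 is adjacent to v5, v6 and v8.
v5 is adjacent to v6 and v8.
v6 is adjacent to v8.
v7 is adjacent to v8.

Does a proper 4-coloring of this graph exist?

No

v3, v4, v5, v6, v8 form a clique, so at least 5 colors are needed.
So 4 colors are not enough.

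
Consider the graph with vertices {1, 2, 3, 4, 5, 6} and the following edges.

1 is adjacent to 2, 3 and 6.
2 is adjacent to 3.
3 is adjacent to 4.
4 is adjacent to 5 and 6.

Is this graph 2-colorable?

1, 2, 3 are pairwise adjacent, so at least 3 colors are needed.
So 2 colors are not enough.

No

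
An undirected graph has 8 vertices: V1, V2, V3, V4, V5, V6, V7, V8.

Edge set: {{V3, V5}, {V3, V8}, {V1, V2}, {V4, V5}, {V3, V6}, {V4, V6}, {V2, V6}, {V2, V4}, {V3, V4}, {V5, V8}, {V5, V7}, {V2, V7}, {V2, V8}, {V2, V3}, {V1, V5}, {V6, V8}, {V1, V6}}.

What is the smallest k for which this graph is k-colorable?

V2, V3, V4, V6 form a clique, so at least 4 colors are needed.
One proper 4-coloring: V1=blue, V2=red, V3=blue, V4=yellow, V5=red, V6=green, V7=blue, V8=yellow. Every edge joins two different colors.

4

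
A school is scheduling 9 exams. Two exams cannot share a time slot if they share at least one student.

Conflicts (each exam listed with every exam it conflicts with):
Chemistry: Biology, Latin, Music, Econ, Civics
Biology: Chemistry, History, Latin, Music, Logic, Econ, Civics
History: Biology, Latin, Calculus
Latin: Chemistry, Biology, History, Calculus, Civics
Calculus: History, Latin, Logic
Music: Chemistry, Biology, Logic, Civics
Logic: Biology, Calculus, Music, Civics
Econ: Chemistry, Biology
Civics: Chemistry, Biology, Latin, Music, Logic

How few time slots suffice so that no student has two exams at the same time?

Biology, Music, Logic, Civics are mutually in conflict, so at least 4 time slots are needed.
4 time slots suffice: time slot 1 → {Biology, Calculus}; time slot 2 → {History, Econ, Civics}; time slot 3 → {Latin, Music}; time slot 4 → {Chemistry, Logic}. Every pair that conflicts lands in different time slots.

4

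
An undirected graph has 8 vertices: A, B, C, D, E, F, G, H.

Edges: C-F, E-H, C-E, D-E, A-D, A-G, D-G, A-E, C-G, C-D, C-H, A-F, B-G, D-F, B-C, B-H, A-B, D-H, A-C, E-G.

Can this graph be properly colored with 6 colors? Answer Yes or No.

Yes

The chromatic number is 5. A, C, D, E, G form a clique, so at least 5 colors are needed.
5 colors suffice: color red → {C}; color blue → {A, H}; color green → {B, D}; color yellow → {F, G}; color purple → {E}.
Since 6 ≥ 5, a proper 6-coloring certainly exists.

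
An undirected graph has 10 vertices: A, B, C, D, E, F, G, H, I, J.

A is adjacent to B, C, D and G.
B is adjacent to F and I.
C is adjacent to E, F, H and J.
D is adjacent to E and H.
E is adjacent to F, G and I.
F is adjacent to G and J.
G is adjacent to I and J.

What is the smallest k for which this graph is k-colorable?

E, F, G form a triangle, so at least 3 colors are needed.
A valid assignment using 3 colors: A=red, B=green, C=green, D=blue, E=red, F=blue, G=green, H=red, I=blue, J=red. Each edge has distinct colors on its endpoints.

3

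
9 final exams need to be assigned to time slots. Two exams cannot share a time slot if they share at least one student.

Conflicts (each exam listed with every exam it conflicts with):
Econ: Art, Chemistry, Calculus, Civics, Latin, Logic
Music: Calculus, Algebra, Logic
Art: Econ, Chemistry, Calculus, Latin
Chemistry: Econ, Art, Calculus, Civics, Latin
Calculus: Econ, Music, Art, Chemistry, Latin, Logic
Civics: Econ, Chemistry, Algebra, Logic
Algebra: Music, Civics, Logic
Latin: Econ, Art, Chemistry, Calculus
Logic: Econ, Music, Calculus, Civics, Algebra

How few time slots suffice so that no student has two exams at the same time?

5

Econ, Art, Chemistry, Calculus, Latin all conflict with each other, so at least 5 time slots are needed.
A valid assignment using 5 time slots: Econ=2, Music=4, Art=5, Chemistry=3, Calculus=1, Civics=1, Algebra=2, Latin=4, Logic=3. Every pair that conflicts lands in different time slots.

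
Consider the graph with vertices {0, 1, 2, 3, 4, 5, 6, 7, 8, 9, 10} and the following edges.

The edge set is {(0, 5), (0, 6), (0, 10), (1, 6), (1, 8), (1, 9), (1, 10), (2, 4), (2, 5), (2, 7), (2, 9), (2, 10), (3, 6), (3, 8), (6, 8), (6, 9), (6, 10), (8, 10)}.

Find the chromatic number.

1, 6, 8, 10 are pairwise adjacent (a clique of size 4), so at least 4 colors are needed.
One proper 4-coloring: 0=c, 1=c, 2=a, 3=b, 4=b, 5=b, 6=a, 7=b, 8=d, 9=b, 10=b. No two adjacent vertices share a color.

4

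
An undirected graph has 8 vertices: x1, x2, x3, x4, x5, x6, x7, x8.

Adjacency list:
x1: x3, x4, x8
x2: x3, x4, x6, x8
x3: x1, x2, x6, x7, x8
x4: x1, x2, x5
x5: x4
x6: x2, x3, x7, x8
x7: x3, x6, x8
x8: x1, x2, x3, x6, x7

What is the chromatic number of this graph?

4

x2, x3, x6, x8 are pairwise adjacent (a clique of size 4), so at least 4 colors are needed.
4 colors suffice: color R → {x4, x8}; color B → {x3, x5}; color G → {x1, x2, x7}; color Y → {x6}. Each edge has distinct colors on its endpoints.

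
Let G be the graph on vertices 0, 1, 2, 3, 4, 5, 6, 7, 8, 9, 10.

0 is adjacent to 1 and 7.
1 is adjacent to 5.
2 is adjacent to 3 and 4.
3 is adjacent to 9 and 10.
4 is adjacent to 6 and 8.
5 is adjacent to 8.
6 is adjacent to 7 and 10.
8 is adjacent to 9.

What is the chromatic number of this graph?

The cycle 3-2-4-6-10-3 has odd length 5, so it cannot be 2-colored; at least 3 colors are needed.
One proper 3-coloring: 0=red, 1=blue, 2=blue, 3=red, 4=red, 5=red, 6=blue, 7=green, 8=blue, 9=green, 10=green. Every edge joins two different colors.

3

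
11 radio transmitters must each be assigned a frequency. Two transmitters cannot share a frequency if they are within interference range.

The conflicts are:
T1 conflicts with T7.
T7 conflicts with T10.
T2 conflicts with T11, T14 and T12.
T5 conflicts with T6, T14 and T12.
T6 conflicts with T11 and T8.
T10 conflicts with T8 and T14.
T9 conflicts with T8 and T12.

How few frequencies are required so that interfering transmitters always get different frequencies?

The cycle T8-T10-T14-T5-T6-T8 has odd length 5, so it cannot be 2-colored; at least 3 frequencies are needed.
Using 3 frequencies: T1=2, T7=1, T2=2, T5=2, T6=1, T10=3, T9=3, T11=3, T8=2, T14=1, T12=1. Each listed conflict is separated.

3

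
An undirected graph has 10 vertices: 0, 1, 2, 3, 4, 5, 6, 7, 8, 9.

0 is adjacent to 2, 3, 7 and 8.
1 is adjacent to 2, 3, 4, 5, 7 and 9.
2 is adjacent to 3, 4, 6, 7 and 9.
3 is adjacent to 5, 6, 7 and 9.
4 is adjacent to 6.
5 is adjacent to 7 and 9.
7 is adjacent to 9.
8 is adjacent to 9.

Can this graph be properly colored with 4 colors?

No

1, 2, 3, 7, 9 are mutually adjacent (a clique of size 5), so at least 5 colors are needed.
So 4 colors are not enough.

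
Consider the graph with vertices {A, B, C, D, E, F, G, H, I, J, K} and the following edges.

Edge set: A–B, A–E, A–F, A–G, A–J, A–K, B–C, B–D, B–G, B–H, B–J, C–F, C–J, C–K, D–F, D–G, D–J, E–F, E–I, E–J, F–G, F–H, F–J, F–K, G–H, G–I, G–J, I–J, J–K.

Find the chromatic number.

4

A, E, F, J form a clique, so at least 4 colors are needed.
4 colors suffice: color 1 → {H, J}; color 2 → {B, F, I}; color 3 → {E, G, K}; color 4 → {A, C, D}. No two adjacent vertices share a color.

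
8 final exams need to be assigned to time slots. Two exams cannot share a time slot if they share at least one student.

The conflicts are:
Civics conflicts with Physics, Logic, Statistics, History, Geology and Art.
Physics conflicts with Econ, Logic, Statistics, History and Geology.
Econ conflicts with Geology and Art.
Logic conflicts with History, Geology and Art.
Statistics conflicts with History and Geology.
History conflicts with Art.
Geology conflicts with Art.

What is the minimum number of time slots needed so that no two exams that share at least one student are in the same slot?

Civics, Physics, Logic, Geology are mutually in conflict, so at least 4 time slots are needed.
4 time slots suffice: time slot 1 → {Physics, Art}; time slot 2 → {History, Geology}; time slot 3 → {Civics, Econ}; time slot 4 → {Logic, Statistics}. Every pair that conflicts lands in different time slots.

4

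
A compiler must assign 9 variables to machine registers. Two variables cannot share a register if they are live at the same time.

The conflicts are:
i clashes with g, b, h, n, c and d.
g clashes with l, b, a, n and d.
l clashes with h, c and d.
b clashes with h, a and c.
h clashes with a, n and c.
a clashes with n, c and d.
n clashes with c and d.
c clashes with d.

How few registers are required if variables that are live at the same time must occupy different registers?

4

i, g, n, d all conflict with each other, so at least 4 registers are needed.
A valid assignment using 4 registers: i=2, g=1, l=2, b=3, h=4, a=2, n=3, c=1, d=4. Each listed conflict is separated.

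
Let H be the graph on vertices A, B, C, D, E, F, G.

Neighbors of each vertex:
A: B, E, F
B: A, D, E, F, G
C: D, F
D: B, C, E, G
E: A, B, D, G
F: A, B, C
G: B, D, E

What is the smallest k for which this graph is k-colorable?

B, D, E, G form a clique, so at least 4 colors are needed.
4 colors suffice: A=3, B=1, C=1, D=3, E=2, F=2, G=4. Each edge has distinct colors on its endpoints.

4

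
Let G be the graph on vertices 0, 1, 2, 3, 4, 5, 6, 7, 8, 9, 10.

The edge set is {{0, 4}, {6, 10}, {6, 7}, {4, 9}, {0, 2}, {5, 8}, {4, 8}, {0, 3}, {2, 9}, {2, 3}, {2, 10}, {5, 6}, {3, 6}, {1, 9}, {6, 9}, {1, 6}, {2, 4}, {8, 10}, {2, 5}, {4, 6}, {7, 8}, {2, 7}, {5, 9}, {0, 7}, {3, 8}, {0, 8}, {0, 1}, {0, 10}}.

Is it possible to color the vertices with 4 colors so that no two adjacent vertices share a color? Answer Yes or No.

The chromatic number is 3. 0, 4, 8 form a triangle, so at least 3 colors are needed.
3 colors suffice: 0=blue, 1=green, 2=red, 3=green, 4=green, 5=green, 6=red, 7=green, 8=red, 9=blue, 10=green.
Since 4 ≥ 3, a proper 4-coloring certainly exists.

Yes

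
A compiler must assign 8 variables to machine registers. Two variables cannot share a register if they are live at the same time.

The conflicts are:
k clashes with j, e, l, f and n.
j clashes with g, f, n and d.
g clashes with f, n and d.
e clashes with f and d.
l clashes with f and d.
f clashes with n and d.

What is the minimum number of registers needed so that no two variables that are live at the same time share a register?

4

k, j, f, n pairwise conflict, so at least 4 registers are needed.
A valid assignment using 4 registers: k=2, j=4, g=2, e=4, l=4, f=1, n=3, d=3. No two conflicting variables share a register.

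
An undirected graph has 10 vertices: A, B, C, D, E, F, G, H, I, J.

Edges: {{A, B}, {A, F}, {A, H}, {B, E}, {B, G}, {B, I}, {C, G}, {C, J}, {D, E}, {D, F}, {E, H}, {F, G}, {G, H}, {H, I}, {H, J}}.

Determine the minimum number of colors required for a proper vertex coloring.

The cycle E-B-G-F-D-E has odd length 5, so it cannot be 2-colored; at least 3 colors are needed.
3 colors suffice: A=2, B=1, C=1, D=3, E=2, F=1, G=2, H=1, I=2, J=2. Each edge has distinct colors on its endpoints.

3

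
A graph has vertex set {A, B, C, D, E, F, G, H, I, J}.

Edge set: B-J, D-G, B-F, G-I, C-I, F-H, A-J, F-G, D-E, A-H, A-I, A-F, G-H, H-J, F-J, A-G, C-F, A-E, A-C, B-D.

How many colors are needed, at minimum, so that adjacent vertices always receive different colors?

A, F, H, J are mutually adjacent (a clique of size 4), so at least 4 colors are needed.
4 colors suffice: color 1 → {A, D}; color 2 → {E, F, I}; color 3 → {C, G, J}; color 4 → {B, H}. Every edge joins two different colors.

4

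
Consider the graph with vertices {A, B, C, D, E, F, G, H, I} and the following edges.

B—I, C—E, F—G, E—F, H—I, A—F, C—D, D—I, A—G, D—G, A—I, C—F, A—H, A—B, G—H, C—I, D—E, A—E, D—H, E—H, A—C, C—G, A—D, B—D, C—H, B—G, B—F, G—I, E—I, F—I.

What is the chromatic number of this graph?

A, C, D, G, H, I form a clique, so at least 6 colors are needed.
A valid assignment using 6 colors: A=2, B=3, C=3, D=4, E=5, F=4, G=5, H=6, I=1. No two adjacent vertices share a color.

6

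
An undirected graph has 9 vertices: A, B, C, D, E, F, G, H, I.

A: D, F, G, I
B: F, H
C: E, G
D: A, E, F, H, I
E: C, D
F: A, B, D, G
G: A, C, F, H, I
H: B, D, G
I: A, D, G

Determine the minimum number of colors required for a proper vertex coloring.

A, D, I form a triangle, so at least 3 colors are needed.
One proper 3-coloring: A=blue, B=red, C=blue, D=red, E=green, F=green, G=red, H=blue, I=green. Every edge joins two different colors.

3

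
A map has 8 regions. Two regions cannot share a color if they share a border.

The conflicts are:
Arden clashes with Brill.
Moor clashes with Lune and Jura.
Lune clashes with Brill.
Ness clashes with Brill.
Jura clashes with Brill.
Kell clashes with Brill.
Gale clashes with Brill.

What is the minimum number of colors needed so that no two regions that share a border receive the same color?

2

Arden and Brill conflict, so at least 2 colors are needed.
One proper 2-coloring: Arden=2, Moor=1, Lune=2, Ness=2, Jura=2, Kell=2, Gale=2, Brill=1. No two conflicting regions share a color.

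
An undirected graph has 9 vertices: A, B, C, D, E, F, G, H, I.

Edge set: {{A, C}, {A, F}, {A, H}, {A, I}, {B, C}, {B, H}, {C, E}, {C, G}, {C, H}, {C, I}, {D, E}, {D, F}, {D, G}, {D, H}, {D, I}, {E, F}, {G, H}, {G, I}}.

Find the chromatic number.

C, G, I form a triangle, so at least 3 colors are needed.
A valid assignment using 3 colors: A=green, B=green, C=red, D=red, E=green, F=blue, G=green, H=blue, I=blue. Every edge joins two different colors.

3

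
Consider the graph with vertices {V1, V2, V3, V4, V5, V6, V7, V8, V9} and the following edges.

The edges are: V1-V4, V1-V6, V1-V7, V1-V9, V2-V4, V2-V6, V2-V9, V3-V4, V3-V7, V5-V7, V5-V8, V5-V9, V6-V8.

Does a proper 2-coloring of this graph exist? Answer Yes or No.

No

The cycle V1-V6-V8-V5-V9-V1 has odd length 5, so it cannot be 2-colored; at least 3 colors are needed.
So 2 colors are not enough.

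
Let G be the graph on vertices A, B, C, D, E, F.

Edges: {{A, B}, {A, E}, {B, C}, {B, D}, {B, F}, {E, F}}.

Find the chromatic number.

2

A and E are adjacent, so at least 2 colors are needed.
2 colors suffice: color red → {B, E}; color blue → {A, C, D, F}. Every edge joins two different colors.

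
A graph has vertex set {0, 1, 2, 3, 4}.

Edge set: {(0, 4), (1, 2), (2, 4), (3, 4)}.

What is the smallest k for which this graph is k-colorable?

3 and 4 are adjacent, so at least 2 colors are needed.
One proper 2-coloring: 0=b, 1=a, 2=b, 3=b, 4=a. No two adjacent vertices share a color.

2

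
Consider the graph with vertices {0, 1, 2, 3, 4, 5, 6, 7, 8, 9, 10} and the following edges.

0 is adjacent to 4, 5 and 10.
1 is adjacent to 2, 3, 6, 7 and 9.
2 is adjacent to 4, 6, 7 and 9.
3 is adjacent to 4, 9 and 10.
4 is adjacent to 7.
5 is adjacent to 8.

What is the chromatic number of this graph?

3

1, 3, 9 form a triangle, so at least 3 colors are needed.
3 colors suffice: color a → {1, 4, 5, 10}; color b → {0, 2, 3, 8}; color c → {6, 7, 9}. Every edge joins two different colors.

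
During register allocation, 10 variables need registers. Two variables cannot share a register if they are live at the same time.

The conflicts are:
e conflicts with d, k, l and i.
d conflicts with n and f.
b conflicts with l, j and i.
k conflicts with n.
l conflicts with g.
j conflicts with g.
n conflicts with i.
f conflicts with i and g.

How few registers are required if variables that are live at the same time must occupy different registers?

3

The cycle f-i-b-l-g-f has odd length 5, so it cannot be 2-colored; at least 3 registers are needed.
3 registers suffice: register 1 → {e, b, n, f}; register 2 → {d, k, l, j, i}; register 3 → {g}. Each listed conflict is separated.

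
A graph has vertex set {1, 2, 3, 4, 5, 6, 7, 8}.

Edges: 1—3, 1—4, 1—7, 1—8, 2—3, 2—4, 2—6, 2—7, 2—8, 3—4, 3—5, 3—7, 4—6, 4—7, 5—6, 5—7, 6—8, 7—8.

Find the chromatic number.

1, 3, 4, 7 are mutually adjacent (a clique of size 4), so at least 4 colors are needed.
4 colors suffice: 1=green, 2=green, 3=yellow, 4=blue, 5=blue, 6=red, 7=red, 8=blue. Every edge joins two different colors.

4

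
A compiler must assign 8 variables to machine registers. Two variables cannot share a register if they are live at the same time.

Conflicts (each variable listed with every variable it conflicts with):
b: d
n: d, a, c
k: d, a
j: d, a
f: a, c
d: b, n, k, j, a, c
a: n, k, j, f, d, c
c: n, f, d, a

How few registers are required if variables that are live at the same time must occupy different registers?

4

n, d, a, c all conflict with each other, so at least 4 registers are needed.
4 registers suffice: register 1 → {b, a}; register 2 → {f, d}; register 3 → {k, j, c}; register 4 → {n}. No two conflicting variables share a register.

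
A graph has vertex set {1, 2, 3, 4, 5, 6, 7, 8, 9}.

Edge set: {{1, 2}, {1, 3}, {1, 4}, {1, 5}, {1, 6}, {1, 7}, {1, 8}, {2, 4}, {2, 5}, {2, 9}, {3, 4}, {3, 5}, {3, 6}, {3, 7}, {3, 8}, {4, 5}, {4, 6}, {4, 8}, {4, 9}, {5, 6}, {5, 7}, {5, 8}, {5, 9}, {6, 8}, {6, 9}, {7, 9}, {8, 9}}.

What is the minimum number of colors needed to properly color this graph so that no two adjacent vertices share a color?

1, 3, 4, 5, 6, 8 are mutually adjacent (a clique of size 6), so at least 6 colors are needed.
6 colors suffice: color a → {5}; color b → {4, 7}; color c → {1, 9}; color d → {2, 6}; color e → {3}; color f → {8}. Each edge has distinct colors on its endpoints.

6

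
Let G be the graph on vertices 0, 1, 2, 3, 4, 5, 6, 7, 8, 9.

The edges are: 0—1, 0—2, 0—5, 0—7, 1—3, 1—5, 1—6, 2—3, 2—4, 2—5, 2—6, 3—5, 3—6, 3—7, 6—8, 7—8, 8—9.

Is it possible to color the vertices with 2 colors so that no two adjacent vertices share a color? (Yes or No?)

1, 3, 6 are pairwise adjacent, so at least 3 colors are needed.
So 2 colors are not enough.

No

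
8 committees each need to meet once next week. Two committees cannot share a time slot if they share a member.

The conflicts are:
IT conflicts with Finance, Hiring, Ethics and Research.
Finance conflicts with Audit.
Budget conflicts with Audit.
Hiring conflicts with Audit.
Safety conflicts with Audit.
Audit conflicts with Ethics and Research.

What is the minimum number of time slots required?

IT and Hiring conflict, so at least 2 time slots are needed.
2 time slots suffice: IT=1, Finance=2, Budget=2, Hiring=2, Safety=2, Audit=1, Ethics=2, Research=2. No two conflicting committees share a time slot.

2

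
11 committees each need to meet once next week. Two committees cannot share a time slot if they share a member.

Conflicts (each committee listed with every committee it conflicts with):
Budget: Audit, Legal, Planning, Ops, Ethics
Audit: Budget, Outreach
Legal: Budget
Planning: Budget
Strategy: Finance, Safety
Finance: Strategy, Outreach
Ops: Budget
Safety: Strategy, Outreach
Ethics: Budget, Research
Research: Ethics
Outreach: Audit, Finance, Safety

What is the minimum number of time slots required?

2

Budget and Audit conflict, so at least 2 time slots are needed.
2 time slots suffice: time slot 1 → {Budget, Strategy, Research, Outreach}; time slot 2 → {Audit, Legal, Planning, Finance, Ops, Safety, Ethics}. Every pair that conflicts lands in different time slots.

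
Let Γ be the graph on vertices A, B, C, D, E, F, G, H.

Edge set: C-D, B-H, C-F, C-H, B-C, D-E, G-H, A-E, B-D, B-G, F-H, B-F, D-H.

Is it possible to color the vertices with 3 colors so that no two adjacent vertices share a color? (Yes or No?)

No

B, C, F, H are mutually adjacent (a clique of size 4), so at least 4 colors are needed.
So 3 colors are not enough.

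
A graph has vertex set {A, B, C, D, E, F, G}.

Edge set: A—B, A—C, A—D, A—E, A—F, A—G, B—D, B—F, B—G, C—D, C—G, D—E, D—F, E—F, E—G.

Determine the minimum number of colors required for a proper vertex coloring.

A, D, E, F form a clique, so at least 4 colors are needed.
4 colors suffice: A=1, B=3, C=3, D=2, E=3, F=4, G=2. Every edge joins two different colors.

4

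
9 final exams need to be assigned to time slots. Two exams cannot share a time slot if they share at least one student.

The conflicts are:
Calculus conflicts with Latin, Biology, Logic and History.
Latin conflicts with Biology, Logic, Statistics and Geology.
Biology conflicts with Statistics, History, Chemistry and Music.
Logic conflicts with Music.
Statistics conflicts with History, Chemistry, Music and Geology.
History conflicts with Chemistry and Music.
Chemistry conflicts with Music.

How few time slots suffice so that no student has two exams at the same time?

5

Biology, Statistics, History, Chemistry, Music pairwise conflict, so at least 5 time slots are needed.
5 time slots suffice: time slot 1 → {Biology, Logic, Geology}; time slot 2 → {Calculus, Statistics}; time slot 3 → {Latin, History}; time slot 4 → {Music}; time slot 5 → {Chemistry}. Each listed conflict is separated.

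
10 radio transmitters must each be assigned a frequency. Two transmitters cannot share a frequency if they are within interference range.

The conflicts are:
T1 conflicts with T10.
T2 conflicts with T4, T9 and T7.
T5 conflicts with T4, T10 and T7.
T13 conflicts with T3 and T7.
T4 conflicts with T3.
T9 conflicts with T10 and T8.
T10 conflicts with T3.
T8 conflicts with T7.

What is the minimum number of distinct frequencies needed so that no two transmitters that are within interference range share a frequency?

The cycle T3-T13-T7-T5-T4-T3 has odd length 5, so it cannot be 2-colored; at least 3 frequencies are needed.
3 frequencies suffice: frequency 1 → {T4, T10, T7}; frequency 2 → {T1, T2, T5, T3, T8}; frequency 3 → {T13, T9}. No two conflicting transmitters share a frequency.

3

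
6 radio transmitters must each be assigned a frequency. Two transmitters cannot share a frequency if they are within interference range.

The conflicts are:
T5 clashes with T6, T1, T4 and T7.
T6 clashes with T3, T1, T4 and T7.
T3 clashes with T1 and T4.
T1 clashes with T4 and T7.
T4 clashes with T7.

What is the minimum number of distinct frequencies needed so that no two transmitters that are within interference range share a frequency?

T5, T6, T1, T4, T7 are mutually in conflict, so at least 5 frequencies are needed.
A valid assignment using 5 frequencies: T5=4, T6=1, T3=4, T1=3, T4=2, T7=5. Each listed conflict is separated.

5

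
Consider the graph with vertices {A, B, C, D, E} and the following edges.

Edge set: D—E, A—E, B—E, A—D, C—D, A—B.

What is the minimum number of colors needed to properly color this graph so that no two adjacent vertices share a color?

A, B, E are mutually adjacent, so at least 3 colors are needed.
3 colors suffice: color 1 → {C, E}; color 2 → {A}; color 3 → {B, D}. No two adjacent vertices share a color.

3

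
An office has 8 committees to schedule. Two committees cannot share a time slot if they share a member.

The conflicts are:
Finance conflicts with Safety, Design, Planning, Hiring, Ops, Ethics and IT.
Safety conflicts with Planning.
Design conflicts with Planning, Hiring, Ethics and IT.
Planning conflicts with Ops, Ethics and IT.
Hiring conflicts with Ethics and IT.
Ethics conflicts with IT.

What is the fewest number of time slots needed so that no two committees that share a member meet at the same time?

5

Finance, Design, Planning, Ethics, IT are mutually in conflict, so at least 5 time slots are needed.
5 time slots suffice: time slot 1 → {Finance}; time slot 2 → {Planning, Hiring}; time slot 3 → {Safety, Ops, IT}; time slot 4 → {Design}; time slot 5 → {Ethics}. Every pair that conflicts lands in different time slots.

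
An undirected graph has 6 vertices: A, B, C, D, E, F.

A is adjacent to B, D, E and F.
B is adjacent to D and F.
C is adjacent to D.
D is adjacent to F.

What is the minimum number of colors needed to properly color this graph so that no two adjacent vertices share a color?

A, B, D, F are pairwise adjacent (a clique of size 4), so at least 4 colors are needed.
4 colors suffice: color 1 → {A, C}; color 2 → {D, E}; color 3 → {F}; color 4 → {B}. No two adjacent vertices share a color.

4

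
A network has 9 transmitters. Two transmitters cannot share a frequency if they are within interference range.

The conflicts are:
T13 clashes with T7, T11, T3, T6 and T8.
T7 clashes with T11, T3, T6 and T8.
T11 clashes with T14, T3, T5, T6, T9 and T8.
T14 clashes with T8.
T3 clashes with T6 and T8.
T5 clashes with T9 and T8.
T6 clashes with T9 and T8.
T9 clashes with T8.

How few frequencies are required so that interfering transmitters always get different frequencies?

6

T13, T7, T11, T3, T6, T8 are mutually in conflict, so at least 6 frequencies are needed.
Using 6 frequencies: T13=6, T7=5, T11=1, T14=3, T3=4, T5=3, T6=3, T9=4, T8=2. Each listed conflict is separated.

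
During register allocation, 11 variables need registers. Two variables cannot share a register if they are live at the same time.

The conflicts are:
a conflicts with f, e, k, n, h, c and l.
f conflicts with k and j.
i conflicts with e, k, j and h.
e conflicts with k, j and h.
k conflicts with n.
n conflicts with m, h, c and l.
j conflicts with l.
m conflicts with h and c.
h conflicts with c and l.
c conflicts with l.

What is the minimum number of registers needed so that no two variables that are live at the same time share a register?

5

a, n, h, c, l pairwise conflict, so at least 5 registers are needed.
A valid assignment using 5 registers: a=1, f=3, i=4, e=3, k=2, n=3, j=1, m=1, h=2, c=4, l=5. No two conflicting variables share a register.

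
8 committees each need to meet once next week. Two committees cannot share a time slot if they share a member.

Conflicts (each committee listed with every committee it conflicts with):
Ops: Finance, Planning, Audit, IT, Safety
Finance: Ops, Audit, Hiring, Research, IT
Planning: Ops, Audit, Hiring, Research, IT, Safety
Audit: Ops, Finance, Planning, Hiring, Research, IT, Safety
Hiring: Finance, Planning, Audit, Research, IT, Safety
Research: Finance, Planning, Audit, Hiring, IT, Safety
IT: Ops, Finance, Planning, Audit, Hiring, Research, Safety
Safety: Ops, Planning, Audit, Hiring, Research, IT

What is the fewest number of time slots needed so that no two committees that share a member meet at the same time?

Planning, Audit, Hiring, Research, IT, Safety pairwise conflict, so at least 6 time slots are needed.
6 time slots suffice: time slot 1 → {Audit}; time slot 2 → {IT}; time slot 3 → {Ops, Research}; time slot 4 → {Finance, Planning}; time slot 5 → {Hiring}; time slot 6 → {Safety}. Every pair that conflicts lands in different time slots.

6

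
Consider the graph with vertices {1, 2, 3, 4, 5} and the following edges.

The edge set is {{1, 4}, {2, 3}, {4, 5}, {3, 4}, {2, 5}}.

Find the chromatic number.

2 and 5 are adjacent, so at least 2 colors are needed.
A valid assignment using 2 colors: 1=blue, 2=red, 3=blue, 4=red, 5=blue. No two adjacent vertices share a color.

2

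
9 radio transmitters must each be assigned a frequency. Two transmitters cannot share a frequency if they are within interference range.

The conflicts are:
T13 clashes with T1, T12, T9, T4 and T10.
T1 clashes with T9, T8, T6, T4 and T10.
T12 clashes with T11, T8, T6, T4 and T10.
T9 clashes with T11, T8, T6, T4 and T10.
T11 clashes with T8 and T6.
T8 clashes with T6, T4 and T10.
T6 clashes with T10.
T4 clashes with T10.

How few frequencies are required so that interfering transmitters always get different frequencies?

T13, T1, T9, T4, T10 all conflict with each other, so at least 5 frequencies are needed.
5 frequencies suffice: T13=3, T1=5, T12=1, T9=1, T11=2, T8=3, T6=4, T4=4, T10=2. No two conflicting transmitters share a frequency.

5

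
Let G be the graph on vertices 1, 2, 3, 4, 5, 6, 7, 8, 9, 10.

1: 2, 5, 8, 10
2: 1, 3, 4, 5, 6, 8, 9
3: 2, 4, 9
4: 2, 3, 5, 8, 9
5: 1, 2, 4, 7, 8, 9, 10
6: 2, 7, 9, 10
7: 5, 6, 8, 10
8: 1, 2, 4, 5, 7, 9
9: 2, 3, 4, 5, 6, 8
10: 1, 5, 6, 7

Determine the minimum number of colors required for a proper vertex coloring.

2, 4, 5, 8, 9 form a clique, so at least 5 colors are needed.
A valid assignment using 5 colors: 1=yellow, 2=red, 3=blue, 4=purple, 5=blue, 6=blue, 7=red, 8=green, 9=yellow, 10=green. Every edge joins two different colors.

5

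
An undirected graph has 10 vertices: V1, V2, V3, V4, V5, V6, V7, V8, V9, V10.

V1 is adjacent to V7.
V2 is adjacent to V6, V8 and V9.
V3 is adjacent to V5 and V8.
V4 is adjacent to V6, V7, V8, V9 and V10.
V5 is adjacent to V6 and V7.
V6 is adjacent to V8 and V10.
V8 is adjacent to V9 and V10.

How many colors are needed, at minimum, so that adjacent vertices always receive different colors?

4

V4, V6, V8, V10 are mutually adjacent (a clique of size 4), so at least 4 colors are needed.
A valid assignment using 4 colors: V1=2, V2=3, V3=2, V4=3, V5=3, V6=2, V7=1, V8=1, V9=2, V10=4. No two adjacent vertices share a color.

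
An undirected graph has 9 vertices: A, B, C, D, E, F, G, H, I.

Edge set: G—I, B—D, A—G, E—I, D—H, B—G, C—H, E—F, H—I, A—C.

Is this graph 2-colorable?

No

The cycle D-B-G-I-H-D has odd length 5, so it cannot be 2-colored; at least 3 colors are needed.
So 2 colors are not enough.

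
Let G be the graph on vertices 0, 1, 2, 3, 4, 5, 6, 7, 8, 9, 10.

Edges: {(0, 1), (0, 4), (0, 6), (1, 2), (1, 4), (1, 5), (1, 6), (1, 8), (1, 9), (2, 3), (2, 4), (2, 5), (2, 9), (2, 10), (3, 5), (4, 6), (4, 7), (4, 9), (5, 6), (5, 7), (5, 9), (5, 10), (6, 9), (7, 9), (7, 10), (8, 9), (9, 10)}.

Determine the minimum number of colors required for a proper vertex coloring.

5, 7, 9, 10 are mutually adjacent (a clique of size 4), so at least 4 colors are needed.
One proper 4-coloring: 0=red, 1=green, 2=yellow, 3=red, 4=blue, 5=blue, 6=yellow, 7=yellow, 8=blue, 9=red, 10=green. No two adjacent vertices share a color.

4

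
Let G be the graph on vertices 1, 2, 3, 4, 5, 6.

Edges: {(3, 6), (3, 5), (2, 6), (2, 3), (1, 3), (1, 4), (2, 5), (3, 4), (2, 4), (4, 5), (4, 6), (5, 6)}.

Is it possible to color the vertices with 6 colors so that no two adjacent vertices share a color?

The chromatic number is 5. 2, 3, 4, 5, 6 form a clique, so at least 5 colors are needed.
5 colors suffice: color red → {3}; color blue → {4}; color green → {1, 2}; color yellow → {5}; color purple → {6}.
Since 6 ≥ 5, a proper 6-coloring certainly exists.

Yes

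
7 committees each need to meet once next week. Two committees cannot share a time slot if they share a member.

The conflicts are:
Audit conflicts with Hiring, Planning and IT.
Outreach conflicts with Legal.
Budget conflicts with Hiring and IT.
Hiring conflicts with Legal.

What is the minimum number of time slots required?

Budget and IT conflict, so at least 2 time slots are needed.
2 time slots suffice: Audit=1, Outreach=2, Budget=1, Hiring=2, Legal=1, Planning=2, IT=2. No two conflicting committees share a time slot.

2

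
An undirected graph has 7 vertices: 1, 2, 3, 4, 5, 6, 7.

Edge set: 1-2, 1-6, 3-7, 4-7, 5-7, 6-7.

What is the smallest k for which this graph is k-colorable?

5 and 7 are adjacent, so at least 2 colors are needed.
2 colors suffice: color a → {1, 7}; color b → {2, 3, 4, 5, 6}. No two adjacent vertices share a color.

2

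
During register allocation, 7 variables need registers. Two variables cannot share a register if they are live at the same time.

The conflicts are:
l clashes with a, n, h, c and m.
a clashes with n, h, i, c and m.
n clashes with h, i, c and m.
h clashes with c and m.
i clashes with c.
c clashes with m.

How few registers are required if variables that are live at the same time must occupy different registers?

l, a, n, h, c, m pairwise conflict, so at least 6 registers are needed.
6 registers suffice: register 1 → {n}; register 2 → {c}; register 3 → {a}; register 4 → {h, i}; register 5 → {l}; register 6 → {m}. Every pair that conflicts lands in different registers.

6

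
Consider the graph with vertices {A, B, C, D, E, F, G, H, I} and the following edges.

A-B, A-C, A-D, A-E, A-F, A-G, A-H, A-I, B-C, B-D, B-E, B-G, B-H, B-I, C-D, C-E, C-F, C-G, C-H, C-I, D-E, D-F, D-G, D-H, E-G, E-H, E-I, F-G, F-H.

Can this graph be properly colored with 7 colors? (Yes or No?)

The chromatic number is 6. A, B, C, D, E, G are pairwise adjacent (a clique of size 6), so at least 6 colors are needed.
6 colors suffice: color 1 → {A}; color 2 → {C}; color 3 → {E, F}; color 4 → {D, I}; color 5 → {B}; color 6 → {G, H}.
Since 7 ≥ 6, a proper 7-coloring certainly exists.

Yes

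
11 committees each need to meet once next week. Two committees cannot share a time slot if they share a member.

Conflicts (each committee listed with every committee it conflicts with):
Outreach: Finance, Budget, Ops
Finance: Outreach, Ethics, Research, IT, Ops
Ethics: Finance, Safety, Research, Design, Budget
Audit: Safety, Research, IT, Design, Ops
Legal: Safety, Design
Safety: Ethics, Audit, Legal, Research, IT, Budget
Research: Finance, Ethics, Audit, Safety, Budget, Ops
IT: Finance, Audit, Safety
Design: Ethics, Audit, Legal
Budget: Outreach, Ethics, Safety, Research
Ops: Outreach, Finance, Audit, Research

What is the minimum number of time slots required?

Ethics, Safety, Research, Budget all conflict with each other, so at least 4 time slots are needed.
4 time slots suffice: time slot 1 → {Outreach, Research, IT, Design}; time slot 2 → {Finance, Safety}; time slot 3 → {Ethics, Audit, Legal}; time slot 4 → {Budget, Ops}. Every pair that conflicts lands in different time slots.

4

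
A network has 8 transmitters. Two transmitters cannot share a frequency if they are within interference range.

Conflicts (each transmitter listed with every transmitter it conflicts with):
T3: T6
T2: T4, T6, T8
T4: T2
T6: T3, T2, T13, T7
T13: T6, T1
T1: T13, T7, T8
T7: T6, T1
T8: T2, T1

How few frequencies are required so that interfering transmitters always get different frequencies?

3

The cycle T8-T1-T7-T6-T2-T8 has odd length 5, so it cannot be 2-colored; at least 3 frequencies are needed.
A valid assignment using 3 frequencies: T3=2, T2=2, T4=1, T6=1, T13=2, T1=1, T7=2, T8=3. No two conflicting transmitters share a frequency.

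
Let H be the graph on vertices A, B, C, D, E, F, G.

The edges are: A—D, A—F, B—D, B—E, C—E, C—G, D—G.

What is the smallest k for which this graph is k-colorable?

3

The cycle E-B-D-G-C-E has odd length 5, so it cannot be 2-colored; at least 3 colors are needed.
3 colors suffice: A=2, B=2, C=1, D=1, E=3, F=1, G=2. Each edge has distinct colors on its endpoints.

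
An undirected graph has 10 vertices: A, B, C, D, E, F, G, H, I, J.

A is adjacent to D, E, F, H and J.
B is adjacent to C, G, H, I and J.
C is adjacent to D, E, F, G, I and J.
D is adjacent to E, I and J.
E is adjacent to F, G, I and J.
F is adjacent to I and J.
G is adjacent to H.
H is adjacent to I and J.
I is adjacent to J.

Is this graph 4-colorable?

C, D, E, I, J form a clique, so at least 5 colors are needed.
So 4 colors are not enough.

No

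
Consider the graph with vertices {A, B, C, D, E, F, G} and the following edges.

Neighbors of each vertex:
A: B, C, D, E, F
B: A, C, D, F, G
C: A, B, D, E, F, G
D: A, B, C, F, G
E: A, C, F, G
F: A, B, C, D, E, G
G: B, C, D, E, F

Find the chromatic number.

B, C, D, F, G are mutually adjacent (a clique of size 5), so at least 5 colors are needed.
5 colors suffice: color 1 → {C}; color 2 → {F}; color 3 → {D, E}; color 4 → {A, G}; color 5 → {B}. Every edge joins two different colors.

5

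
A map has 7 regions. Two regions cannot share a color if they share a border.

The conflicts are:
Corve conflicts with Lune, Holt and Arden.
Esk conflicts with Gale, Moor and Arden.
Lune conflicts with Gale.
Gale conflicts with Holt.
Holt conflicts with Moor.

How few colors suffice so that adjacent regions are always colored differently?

The cycle Corve-Lune-Gale-Esk-Arden-Corve has odd length 5, so it cannot be 2-colored; at least 3 colors are needed.
3 colors suffice: color 1 → {Corve, Gale, Moor}; color 2 → {Esk, Lune, Holt}; color 3 → {Arden}. Each listed conflict is separated.

3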